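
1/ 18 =0.06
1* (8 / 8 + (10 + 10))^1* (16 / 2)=168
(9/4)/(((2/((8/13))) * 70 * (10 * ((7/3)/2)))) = 27/31850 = 0.00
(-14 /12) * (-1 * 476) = 1666 /3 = 555.33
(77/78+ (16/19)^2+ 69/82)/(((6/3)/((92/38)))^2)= 774936332/208383279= 3.72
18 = 18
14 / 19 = 0.74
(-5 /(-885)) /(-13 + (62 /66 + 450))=11 /852668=0.00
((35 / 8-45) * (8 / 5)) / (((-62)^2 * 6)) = -65 / 23064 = -0.00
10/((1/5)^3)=1250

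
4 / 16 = 0.25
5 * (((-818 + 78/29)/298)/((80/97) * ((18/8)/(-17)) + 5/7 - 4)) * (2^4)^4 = 44715653857280/169327027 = 264078.66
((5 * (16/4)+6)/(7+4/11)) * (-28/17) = -5.82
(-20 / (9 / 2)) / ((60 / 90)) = -20 / 3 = -6.67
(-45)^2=2025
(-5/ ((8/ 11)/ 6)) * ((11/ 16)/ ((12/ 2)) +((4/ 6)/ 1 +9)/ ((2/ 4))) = -102685/ 128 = -802.23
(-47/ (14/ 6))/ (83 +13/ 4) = -188/ 805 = -0.23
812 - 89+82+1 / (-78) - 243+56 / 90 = 658253 / 1170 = 562.61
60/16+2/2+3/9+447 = 452.08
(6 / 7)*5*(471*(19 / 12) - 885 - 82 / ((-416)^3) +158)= 10123776615 / 125984768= 80.36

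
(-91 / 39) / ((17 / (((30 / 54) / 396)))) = -35 / 181764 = -0.00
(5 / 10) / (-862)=-1 / 1724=-0.00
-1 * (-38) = 38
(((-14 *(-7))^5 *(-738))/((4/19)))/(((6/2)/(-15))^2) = -792173588295600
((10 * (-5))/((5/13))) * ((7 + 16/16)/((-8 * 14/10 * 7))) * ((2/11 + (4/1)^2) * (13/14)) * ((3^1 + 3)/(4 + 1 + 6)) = 4512300/41503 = 108.72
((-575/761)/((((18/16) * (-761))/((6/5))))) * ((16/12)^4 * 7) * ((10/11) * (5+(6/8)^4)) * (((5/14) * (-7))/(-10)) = 43824200/1547990433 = 0.03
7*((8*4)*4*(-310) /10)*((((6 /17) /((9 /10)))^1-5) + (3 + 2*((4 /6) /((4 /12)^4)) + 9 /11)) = -1670587520 /561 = -2977874.37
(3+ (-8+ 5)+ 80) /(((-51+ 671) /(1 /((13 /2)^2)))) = 16 /5239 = 0.00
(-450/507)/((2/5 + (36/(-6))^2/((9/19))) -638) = 125/79092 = 0.00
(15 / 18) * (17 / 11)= 85 / 66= 1.29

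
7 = 7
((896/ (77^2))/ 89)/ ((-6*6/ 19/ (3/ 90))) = -0.00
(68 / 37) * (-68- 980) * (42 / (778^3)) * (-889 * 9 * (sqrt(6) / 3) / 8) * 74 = 249455178 * sqrt(6) / 58863869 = 10.38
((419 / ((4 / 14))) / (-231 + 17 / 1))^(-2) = 183184 / 8602489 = 0.02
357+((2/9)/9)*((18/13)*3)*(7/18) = 125321/351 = 357.04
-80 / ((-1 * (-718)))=-40 / 359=-0.11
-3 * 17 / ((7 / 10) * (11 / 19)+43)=-3230 / 2749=-1.17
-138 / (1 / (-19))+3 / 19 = 2622.16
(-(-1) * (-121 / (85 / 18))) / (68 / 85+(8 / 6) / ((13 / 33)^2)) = -184041 / 67456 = -2.73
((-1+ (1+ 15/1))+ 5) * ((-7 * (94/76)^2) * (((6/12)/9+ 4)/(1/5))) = -28219975/6498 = -4342.87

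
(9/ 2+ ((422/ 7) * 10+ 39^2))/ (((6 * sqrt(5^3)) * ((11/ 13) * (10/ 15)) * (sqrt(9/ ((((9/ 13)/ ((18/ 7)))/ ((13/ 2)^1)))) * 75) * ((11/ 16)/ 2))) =119188 * sqrt(35)/ 4764375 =0.15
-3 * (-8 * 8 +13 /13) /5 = 189 /5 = 37.80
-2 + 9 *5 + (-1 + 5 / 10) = 85 / 2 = 42.50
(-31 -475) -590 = -1096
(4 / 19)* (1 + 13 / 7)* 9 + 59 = 8567 / 133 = 64.41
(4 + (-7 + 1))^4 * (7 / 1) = 112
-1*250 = -250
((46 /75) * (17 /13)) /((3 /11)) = 8602 /2925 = 2.94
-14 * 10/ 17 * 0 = 0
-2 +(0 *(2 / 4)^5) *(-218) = -2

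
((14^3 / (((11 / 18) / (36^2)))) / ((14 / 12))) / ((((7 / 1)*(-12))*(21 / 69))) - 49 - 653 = -2153898 / 11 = -195808.91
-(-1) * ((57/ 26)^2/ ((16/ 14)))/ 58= 22743/ 313664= 0.07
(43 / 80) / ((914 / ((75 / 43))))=15 / 14624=0.00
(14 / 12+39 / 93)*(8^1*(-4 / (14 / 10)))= -23600 / 651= -36.25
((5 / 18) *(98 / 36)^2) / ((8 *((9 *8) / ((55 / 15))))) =132055 / 10077696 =0.01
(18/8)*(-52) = -117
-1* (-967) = 967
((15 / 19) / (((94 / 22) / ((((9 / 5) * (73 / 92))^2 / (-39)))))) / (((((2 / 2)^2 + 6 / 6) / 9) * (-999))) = 1582713 / 36355673120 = 0.00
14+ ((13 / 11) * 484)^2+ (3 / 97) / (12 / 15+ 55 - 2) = 8537577429 / 26093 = 327198.00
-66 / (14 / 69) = -2277 / 7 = -325.29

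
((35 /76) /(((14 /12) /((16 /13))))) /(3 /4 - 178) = -480 /175123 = -0.00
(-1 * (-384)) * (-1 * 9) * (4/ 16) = -864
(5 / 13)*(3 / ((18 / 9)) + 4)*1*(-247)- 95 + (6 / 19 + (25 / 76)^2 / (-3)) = -10695193 / 17328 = -617.22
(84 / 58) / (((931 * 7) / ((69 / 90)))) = 0.00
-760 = -760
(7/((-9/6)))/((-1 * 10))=7/15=0.47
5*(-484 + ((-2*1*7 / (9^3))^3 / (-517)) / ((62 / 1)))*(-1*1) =15026235388824400 / 6209188177203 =2420.00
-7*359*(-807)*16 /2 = 16223928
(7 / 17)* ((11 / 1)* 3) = 231 / 17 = 13.59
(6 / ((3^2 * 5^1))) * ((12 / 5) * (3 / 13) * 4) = 96 / 325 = 0.30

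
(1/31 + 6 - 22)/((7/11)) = -5445/217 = -25.09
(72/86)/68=9/731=0.01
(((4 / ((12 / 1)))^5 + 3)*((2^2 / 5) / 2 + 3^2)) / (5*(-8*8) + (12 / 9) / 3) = -3431 / 38826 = -0.09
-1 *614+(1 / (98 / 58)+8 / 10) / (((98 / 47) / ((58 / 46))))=-338604437 / 552230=-613.16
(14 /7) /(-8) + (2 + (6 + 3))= 43 /4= 10.75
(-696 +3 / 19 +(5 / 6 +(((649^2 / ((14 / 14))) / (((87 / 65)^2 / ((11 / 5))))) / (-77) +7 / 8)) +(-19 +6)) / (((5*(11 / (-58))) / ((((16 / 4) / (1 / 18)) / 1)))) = 119587797746 / 212135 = 563734.40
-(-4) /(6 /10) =20 /3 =6.67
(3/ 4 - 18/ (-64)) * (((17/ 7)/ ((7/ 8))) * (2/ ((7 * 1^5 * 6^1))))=187/ 1372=0.14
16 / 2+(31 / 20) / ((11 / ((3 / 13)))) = 22973 / 2860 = 8.03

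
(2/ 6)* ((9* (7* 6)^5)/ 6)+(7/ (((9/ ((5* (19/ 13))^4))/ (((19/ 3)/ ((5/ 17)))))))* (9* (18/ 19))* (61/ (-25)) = 1837956134406/ 28561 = 64351953.17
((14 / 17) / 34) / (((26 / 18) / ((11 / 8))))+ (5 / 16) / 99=0.03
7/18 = 0.39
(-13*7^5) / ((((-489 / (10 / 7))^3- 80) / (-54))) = -11798514000 / 40107127967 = -0.29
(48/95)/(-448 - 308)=-0.00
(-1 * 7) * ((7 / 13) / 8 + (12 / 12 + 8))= -6601 / 104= -63.47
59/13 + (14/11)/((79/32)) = 57095/11297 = 5.05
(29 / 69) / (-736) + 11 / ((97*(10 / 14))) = 3896303 / 24630240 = 0.16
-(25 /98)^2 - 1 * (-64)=614031 /9604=63.93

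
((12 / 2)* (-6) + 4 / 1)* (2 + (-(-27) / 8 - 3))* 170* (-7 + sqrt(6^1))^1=90440 - 12920* sqrt(6)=58792.59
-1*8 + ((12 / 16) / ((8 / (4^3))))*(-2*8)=-104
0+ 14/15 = 0.93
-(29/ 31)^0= -1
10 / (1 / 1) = 10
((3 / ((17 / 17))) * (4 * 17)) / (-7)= -204 / 7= -29.14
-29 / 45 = -0.64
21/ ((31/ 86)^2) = 155316/ 961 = 161.62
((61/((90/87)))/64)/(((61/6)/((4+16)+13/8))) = 5017/2560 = 1.96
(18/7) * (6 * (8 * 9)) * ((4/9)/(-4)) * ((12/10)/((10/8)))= -20736/175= -118.49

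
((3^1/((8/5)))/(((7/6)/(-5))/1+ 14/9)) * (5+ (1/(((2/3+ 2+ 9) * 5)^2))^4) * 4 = 118751241302490411522/4187080804443359375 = 28.36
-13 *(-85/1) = 1105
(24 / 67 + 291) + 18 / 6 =19722 / 67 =294.36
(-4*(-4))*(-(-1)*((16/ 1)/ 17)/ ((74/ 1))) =128/ 629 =0.20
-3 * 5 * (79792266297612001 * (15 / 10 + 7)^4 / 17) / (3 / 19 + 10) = -111725530231247811860205 / 3088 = -36180547354678695550.58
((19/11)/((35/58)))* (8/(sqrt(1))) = 8816/385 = 22.90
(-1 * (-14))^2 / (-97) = -196 / 97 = -2.02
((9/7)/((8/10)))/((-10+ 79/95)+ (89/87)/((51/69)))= -6322725/30624832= -0.21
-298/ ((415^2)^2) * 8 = -2384/ 29661450625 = -0.00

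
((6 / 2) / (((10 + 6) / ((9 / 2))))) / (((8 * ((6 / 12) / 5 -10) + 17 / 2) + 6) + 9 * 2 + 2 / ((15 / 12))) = -135 / 7216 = -0.02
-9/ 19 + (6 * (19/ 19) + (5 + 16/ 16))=219/ 19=11.53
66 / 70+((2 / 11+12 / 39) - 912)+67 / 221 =-910.26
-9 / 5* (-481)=4329 / 5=865.80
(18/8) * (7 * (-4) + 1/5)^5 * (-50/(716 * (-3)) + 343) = -57348640827073479/4475000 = -12815338732.31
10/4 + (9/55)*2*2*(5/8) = 32/11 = 2.91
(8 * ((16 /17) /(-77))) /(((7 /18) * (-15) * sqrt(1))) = 768 /45815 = 0.02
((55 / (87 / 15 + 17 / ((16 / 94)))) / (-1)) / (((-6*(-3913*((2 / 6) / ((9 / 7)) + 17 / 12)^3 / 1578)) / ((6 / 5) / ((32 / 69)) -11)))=2043871172640 / 32693134834997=0.06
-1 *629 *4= -2516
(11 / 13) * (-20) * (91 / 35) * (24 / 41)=-1056 / 41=-25.76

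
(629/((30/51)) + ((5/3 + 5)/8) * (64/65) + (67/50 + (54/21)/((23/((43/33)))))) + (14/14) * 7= 1862456279/1726725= 1078.61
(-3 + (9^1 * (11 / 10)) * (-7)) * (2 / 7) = -723 / 35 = -20.66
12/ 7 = 1.71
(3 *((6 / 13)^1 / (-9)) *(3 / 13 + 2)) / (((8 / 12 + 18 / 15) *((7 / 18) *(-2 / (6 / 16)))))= 11745 / 132496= 0.09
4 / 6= 0.67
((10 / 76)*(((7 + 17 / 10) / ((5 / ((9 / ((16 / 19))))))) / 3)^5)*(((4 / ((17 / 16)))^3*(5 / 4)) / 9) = 17537772457767069 / 1965200000000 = 8924.17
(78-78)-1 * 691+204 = -487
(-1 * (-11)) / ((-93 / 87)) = -10.29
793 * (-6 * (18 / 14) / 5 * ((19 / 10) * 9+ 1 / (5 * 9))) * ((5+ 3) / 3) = -9776104 / 175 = -55863.45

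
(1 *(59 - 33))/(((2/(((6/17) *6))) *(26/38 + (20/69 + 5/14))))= 8589672/415361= 20.68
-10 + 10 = 0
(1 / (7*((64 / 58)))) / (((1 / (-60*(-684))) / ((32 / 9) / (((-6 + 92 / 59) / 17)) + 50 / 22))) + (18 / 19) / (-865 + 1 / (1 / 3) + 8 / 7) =-531126770367 / 8816038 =-60245.52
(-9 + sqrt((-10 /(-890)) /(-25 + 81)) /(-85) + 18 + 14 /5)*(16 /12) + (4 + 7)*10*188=310436 /15 -sqrt(1246) /158865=20695.73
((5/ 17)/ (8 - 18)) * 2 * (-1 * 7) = 7/ 17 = 0.41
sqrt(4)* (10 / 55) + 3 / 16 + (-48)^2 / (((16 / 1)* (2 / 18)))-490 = 141953 / 176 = 806.55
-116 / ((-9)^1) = 116 / 9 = 12.89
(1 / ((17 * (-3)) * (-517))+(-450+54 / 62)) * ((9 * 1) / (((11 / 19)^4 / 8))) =-1148204252997840 / 3989072219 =-287837.42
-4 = -4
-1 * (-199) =199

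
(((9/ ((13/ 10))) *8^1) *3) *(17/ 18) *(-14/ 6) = -4760/ 13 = -366.15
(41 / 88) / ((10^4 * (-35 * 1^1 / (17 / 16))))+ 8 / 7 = 563199303 / 492800000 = 1.14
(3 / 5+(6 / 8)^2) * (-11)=-12.79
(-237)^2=56169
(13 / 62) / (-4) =-13 / 248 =-0.05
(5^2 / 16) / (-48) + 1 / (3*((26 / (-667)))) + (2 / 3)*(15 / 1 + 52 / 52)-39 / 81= 143891 / 89856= 1.60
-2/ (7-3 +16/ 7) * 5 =-35/ 22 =-1.59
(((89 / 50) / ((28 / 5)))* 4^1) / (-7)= -89 / 490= -0.18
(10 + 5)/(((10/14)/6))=126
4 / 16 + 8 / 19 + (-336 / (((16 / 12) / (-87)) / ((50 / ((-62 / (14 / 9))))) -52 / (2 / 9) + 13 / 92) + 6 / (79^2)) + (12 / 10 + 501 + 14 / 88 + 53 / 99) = 196145325254593559 / 388404047677770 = 505.00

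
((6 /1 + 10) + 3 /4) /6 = 2.79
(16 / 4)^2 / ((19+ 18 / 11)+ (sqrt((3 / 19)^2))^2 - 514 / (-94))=0.61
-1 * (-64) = 64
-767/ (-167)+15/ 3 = 1602/ 167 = 9.59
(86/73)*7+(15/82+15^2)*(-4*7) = -18846548/2993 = -6296.88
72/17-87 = -82.76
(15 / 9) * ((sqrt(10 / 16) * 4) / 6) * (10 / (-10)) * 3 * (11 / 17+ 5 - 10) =185 * sqrt(10) / 51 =11.47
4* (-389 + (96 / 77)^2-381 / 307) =-2829954416 / 1820203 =-1554.75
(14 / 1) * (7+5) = 168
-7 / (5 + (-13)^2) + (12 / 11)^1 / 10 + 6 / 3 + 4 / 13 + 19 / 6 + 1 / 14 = 4889629 / 870870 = 5.61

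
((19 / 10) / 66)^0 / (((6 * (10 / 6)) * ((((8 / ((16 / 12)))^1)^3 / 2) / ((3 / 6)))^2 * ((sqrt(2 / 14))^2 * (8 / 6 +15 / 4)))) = 7 / 2371680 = 0.00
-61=-61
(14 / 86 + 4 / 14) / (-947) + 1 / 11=283562 / 3135517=0.09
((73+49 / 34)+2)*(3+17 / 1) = 25990 / 17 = 1528.82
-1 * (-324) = 324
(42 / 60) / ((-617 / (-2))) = 0.00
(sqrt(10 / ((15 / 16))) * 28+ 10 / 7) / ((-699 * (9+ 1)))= -56 * sqrt(6) / 10485 - 1 / 4893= -0.01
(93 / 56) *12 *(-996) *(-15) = 2084130 / 7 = 297732.86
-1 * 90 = -90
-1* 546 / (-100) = 273 / 50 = 5.46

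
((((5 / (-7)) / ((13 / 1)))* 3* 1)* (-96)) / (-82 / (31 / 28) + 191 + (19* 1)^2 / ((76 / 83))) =19840 / 640913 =0.03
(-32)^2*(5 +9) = 14336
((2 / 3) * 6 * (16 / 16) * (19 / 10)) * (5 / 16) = 2.38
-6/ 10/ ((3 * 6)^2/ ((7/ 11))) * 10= -7/ 594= -0.01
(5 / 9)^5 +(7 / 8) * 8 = 416468 / 59049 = 7.05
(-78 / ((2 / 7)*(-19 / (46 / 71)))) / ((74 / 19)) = 6279 / 2627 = 2.39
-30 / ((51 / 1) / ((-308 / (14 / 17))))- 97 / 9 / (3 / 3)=1883 / 9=209.22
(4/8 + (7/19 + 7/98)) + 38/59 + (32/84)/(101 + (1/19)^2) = 11549119/7274169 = 1.59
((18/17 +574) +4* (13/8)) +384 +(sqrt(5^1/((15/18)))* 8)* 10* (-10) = 32829/34 - 800* sqrt(6) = -994.03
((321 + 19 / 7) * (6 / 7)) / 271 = 13596 / 13279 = 1.02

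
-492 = -492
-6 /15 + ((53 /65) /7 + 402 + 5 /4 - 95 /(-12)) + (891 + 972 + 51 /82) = 127292678 /55965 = 2274.51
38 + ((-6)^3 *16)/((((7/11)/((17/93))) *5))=-174194/1085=-160.55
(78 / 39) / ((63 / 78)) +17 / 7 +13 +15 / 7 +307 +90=8758 / 21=417.05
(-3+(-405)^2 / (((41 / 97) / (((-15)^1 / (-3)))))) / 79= 79552002 / 3239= 24560.67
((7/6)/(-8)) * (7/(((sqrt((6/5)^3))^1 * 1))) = -245 * sqrt(30)/1728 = -0.78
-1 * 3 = -3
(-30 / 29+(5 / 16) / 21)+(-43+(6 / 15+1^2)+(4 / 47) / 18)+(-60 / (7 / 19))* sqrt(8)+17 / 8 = -2280* sqrt(2) / 7-278145997 / 6869520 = -501.12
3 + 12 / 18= 11 / 3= 3.67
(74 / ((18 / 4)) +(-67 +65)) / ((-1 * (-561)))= 130 / 5049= 0.03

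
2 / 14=1 / 7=0.14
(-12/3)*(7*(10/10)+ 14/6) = -112/3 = -37.33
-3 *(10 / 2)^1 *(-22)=330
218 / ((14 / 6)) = 654 / 7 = 93.43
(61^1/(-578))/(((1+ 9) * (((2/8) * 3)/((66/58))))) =-671/41905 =-0.02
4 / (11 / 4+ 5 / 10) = 16 / 13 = 1.23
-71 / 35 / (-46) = 71 / 1610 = 0.04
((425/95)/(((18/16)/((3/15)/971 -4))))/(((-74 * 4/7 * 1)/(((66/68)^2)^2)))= 17911755477/53658842704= 0.33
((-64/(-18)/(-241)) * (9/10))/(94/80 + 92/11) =-1408/1011477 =-0.00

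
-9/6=-3/2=-1.50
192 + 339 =531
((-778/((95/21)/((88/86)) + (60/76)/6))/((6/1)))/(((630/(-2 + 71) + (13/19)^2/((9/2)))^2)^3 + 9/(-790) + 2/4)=-194500363903715839861612490797012788/4234678363299989207291133760170210277345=-0.00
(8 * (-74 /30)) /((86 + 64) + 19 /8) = -2368 /18285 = -0.13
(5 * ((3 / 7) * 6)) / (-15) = -6 / 7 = -0.86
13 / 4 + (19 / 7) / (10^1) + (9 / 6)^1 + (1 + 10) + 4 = 2803 / 140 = 20.02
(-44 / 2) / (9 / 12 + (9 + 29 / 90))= -3960 / 1813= -2.18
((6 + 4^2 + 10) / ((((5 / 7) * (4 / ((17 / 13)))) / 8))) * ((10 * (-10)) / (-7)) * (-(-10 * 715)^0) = -21760 / 13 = -1673.85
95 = 95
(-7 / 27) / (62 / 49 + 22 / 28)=-686 / 5427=-0.13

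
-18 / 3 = -6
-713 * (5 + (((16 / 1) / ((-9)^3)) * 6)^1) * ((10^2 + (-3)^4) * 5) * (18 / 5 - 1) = -1984706087 / 243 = -8167514.76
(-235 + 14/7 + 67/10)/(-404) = 2263/4040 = 0.56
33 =33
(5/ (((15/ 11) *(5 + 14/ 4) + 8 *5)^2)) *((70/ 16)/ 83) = 847/ 8553814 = 0.00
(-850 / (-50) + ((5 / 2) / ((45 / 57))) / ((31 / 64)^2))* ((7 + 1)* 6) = 1406768 / 961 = 1463.86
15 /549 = 5 /183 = 0.03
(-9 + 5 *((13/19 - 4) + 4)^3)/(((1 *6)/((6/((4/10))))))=-18.50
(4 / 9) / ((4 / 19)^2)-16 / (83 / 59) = -4021 / 2988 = -1.35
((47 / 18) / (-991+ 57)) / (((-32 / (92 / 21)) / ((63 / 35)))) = 1081 / 1569120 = 0.00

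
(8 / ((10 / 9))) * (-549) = -3952.80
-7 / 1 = -7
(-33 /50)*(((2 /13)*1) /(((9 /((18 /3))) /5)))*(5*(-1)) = 22 /13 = 1.69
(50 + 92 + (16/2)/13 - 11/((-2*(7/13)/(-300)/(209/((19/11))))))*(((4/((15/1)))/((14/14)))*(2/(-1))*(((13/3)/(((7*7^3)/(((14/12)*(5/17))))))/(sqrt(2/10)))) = 44970496*sqrt(5)/367353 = 273.73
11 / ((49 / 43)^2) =20339 / 2401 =8.47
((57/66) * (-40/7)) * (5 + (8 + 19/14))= -38190/539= -70.85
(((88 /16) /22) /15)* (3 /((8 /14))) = 0.09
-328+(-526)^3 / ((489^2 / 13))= -8239.94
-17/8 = -2.12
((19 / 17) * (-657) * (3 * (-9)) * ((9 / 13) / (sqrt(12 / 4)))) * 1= 1011123 * sqrt(3) / 221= 7924.51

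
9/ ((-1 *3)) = -3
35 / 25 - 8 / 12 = 11 / 15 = 0.73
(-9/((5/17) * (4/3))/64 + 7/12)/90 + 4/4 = 346463/345600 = 1.00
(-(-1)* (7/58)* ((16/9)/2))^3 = 21952/17779581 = 0.00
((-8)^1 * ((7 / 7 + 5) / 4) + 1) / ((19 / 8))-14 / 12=-661 / 114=-5.80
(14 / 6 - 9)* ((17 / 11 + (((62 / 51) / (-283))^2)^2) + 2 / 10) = -16663171759819288384 / 1431991322830104993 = -11.64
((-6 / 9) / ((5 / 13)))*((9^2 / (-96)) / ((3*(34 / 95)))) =741 / 544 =1.36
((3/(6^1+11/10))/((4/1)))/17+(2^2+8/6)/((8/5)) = 24185/7242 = 3.34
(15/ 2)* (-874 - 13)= -13305/ 2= -6652.50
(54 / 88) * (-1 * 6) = -81 / 22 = -3.68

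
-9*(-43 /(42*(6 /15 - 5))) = -645 /322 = -2.00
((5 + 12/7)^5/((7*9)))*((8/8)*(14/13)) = 458690014/1966419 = 233.26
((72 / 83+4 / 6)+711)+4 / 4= 177670 / 249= 713.53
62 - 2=60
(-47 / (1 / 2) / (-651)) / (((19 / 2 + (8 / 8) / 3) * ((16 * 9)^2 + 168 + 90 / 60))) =376 / 535306233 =0.00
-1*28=-28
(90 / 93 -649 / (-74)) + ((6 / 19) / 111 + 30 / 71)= 31451695 / 3094606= 10.16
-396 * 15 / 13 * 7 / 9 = -4620 / 13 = -355.38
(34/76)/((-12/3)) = -17/152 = -0.11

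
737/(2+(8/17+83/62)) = 70618/365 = 193.47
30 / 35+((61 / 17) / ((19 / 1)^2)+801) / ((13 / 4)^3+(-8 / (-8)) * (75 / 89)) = 29054194226 / 1229443621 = 23.63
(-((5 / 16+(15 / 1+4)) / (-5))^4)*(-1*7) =63816349527 / 40960000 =1558.02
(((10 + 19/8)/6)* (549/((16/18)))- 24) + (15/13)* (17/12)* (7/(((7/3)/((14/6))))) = 2098793/1664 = 1261.29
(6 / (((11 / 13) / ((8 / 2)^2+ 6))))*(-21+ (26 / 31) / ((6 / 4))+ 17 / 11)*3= -3015480 / 341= -8843.05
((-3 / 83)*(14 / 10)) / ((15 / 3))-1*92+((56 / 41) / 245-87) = -106601682 / 595525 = -179.00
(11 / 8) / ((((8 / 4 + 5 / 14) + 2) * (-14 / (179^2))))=-352451 / 488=-722.24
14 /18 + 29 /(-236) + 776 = 1649615 /2124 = 776.65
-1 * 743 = -743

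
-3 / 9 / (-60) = 1 / 180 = 0.01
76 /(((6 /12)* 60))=38 /15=2.53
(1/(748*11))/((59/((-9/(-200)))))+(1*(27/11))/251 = 238315059/24369690400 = 0.01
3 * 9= 27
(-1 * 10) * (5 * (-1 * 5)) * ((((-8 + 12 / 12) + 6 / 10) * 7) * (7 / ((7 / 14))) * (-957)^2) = -143605123200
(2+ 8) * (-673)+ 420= -6310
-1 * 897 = -897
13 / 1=13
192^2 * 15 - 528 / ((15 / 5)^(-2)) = 548208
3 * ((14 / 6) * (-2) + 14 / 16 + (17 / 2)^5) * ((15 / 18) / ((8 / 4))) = 21296035 / 384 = 55458.42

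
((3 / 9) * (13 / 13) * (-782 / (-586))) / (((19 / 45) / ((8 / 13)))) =46920 / 72371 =0.65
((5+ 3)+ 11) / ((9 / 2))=38 / 9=4.22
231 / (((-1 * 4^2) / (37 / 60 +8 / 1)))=-39809 / 320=-124.40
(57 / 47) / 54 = 0.02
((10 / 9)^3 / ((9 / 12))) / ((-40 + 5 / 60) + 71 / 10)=-80000 / 1435401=-0.06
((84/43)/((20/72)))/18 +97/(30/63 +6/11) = 4837329/50740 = 95.34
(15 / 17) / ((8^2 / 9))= 135 / 1088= 0.12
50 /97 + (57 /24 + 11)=10779 /776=13.89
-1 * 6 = -6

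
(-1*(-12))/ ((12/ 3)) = 3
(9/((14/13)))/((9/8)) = 52/7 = 7.43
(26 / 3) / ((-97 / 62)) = -1612 / 291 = -5.54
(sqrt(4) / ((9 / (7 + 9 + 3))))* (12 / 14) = 3.62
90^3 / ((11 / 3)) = 2187000 / 11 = 198818.18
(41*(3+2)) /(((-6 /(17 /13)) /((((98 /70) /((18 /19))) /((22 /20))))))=-463505 /7722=-60.02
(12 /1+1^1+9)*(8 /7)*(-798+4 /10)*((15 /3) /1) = -701888 /7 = -100269.71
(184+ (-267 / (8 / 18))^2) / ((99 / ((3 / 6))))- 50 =5618953 / 3168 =1773.66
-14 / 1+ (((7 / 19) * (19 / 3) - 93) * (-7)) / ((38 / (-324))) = -103082 / 19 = -5425.37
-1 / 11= -0.09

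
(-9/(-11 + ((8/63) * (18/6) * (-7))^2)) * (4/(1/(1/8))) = 81/70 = 1.16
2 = 2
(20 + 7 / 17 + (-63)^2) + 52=68704 / 17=4041.41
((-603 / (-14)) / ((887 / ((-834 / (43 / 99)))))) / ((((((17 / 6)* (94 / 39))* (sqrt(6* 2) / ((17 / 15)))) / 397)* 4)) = -443.34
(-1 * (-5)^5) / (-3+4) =3125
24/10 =12/5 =2.40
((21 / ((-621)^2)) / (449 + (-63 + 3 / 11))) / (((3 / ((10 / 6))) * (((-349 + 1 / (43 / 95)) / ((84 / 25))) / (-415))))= 274813 / 872665476336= 0.00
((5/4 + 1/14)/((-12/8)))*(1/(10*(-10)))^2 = -37/420000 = -0.00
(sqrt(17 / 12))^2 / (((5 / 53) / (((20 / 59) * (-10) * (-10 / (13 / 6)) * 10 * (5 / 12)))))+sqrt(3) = sqrt(3)+2252500 / 2301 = 980.65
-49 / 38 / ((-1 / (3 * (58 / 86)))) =4263 / 1634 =2.61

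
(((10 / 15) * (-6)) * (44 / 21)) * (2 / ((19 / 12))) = -10.59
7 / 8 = 0.88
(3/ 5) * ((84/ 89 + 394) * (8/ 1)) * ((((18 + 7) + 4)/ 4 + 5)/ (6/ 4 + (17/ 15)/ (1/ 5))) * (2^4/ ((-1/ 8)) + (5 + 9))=-1413704880/ 3827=-369402.90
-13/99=-0.13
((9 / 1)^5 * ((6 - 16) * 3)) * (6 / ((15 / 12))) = -8503056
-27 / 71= -0.38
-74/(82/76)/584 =-703/5986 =-0.12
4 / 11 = 0.36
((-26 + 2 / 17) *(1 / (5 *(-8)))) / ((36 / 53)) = 583 / 612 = 0.95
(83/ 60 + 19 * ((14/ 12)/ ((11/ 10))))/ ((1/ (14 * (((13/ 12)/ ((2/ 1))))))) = 1293383/ 7920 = 163.31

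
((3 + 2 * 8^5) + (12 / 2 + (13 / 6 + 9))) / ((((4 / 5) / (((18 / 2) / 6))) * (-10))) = -393337 / 32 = -12291.78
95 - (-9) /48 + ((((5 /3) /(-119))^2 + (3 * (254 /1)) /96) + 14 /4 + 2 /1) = 110753381 /1019592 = 108.63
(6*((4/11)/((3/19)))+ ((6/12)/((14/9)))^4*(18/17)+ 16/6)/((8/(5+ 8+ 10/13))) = 509097115019/17930744832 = 28.39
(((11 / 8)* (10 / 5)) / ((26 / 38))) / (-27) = -0.15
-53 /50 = -1.06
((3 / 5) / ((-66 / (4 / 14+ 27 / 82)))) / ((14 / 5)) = -353 / 176792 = -0.00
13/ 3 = 4.33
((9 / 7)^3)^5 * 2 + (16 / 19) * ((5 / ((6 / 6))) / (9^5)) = 461991667249084089878 / 5326436432411859933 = 86.74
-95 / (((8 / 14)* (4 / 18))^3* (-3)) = 7918155 / 512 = 15465.15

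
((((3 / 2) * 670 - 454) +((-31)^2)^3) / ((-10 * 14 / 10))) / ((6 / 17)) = -179613951.71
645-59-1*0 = 586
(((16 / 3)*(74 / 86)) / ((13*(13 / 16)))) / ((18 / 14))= 66304 / 196209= 0.34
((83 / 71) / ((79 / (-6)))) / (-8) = 249 / 22436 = 0.01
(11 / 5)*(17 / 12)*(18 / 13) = 561 / 130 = 4.32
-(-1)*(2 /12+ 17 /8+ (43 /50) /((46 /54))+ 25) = 390557 /13800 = 28.30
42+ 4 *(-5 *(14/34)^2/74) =448616/10693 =41.95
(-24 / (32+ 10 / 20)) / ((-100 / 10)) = 24 / 325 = 0.07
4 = 4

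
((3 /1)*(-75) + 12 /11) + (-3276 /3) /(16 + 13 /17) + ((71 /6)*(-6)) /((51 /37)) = -18149918 /53295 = -340.56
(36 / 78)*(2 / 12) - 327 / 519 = -1244 / 2249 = -0.55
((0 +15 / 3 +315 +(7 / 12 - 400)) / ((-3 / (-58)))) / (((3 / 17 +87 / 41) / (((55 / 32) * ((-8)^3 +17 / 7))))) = 1259703165655 / 2153088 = 585068.13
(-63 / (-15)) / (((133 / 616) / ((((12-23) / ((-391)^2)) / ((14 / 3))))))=-4356 / 14523695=-0.00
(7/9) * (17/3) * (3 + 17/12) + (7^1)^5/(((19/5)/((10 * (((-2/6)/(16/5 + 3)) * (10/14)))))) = -320420177/190836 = -1679.03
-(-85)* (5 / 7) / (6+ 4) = 85 / 14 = 6.07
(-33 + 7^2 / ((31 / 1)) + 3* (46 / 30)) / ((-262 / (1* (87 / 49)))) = 361659 / 1989890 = 0.18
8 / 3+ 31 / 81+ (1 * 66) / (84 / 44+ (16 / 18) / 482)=138811685 / 3693033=37.59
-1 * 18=-18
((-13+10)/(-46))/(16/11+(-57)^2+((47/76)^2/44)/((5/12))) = 0.00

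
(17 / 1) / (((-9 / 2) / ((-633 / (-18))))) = -3587 / 27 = -132.85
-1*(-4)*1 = 4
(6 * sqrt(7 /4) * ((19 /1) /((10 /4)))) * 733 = 83562 * sqrt(7) /5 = 44216.85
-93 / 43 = -2.16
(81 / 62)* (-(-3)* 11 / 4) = 2673 / 248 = 10.78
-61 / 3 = -20.33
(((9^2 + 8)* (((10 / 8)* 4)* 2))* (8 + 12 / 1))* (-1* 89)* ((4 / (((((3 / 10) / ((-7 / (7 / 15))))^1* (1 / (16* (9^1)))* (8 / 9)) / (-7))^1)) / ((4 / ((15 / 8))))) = -168420262500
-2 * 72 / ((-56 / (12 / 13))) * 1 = 216 / 91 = 2.37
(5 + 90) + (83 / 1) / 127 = 12148 / 127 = 95.65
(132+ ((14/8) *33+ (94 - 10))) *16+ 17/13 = 56957/13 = 4381.31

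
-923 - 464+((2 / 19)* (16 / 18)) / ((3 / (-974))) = -727115 / 513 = -1417.38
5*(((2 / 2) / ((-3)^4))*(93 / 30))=31 / 162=0.19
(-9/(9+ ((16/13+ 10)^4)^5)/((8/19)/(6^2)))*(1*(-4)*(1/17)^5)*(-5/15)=-19499092833027700224209826/27498038936606403692153201229894150101415201967145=-0.00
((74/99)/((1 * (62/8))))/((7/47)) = 0.65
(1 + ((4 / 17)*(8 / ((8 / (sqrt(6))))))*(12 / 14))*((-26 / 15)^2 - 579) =-129599 / 225 - 1036792*sqrt(6) / 8925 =-860.55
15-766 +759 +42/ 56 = 8.75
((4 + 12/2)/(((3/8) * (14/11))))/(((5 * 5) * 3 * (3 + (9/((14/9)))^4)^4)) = 27379984818174951424/156177155168182941057879675998445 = 0.00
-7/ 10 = -0.70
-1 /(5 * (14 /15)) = -3 /14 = -0.21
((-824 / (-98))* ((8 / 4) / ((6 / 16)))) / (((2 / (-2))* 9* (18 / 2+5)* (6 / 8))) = -13184 / 27783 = -0.47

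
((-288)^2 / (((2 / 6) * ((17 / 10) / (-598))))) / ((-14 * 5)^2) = -17863.33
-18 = -18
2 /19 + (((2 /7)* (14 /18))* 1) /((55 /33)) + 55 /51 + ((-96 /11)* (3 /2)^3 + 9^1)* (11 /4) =-354867 /6460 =-54.93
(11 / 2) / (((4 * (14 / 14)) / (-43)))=-473 / 8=-59.12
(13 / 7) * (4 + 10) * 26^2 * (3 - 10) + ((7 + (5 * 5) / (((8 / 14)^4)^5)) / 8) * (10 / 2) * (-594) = -2962840416180570415973 / 4398046511104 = -673671915.18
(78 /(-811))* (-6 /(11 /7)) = 3276 /8921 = 0.37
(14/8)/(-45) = -7/180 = -0.04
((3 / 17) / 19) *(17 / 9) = 0.02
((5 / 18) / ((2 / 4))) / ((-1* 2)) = -5 / 18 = -0.28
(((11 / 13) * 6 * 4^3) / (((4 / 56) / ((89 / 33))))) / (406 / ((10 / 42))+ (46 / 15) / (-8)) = 9569280 / 1329757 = 7.20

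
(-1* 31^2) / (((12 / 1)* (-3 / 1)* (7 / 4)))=961 / 63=15.25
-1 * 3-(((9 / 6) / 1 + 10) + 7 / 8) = -123 / 8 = -15.38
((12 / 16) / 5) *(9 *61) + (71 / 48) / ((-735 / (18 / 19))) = 3066643 / 37240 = 82.35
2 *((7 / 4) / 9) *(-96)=-112 / 3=-37.33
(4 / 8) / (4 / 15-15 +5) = -15 / 292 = -0.05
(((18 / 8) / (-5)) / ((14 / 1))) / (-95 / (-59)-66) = 531 / 1063720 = 0.00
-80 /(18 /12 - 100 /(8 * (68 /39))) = 10880 /771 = 14.11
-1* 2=-2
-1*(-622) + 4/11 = 6846/11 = 622.36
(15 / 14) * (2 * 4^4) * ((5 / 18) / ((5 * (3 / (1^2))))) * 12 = 2560 / 21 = 121.90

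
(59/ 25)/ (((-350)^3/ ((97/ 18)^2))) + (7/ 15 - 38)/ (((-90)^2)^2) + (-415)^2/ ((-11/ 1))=-14534216296077414913/ 928299487500000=-15656.82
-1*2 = -2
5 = 5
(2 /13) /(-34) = -1 /221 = -0.00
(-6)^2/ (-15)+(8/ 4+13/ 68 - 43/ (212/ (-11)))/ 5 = -2731/ 1802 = -1.52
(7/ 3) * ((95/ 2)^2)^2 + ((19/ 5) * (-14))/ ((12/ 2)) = 2850769747/ 240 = 11878207.28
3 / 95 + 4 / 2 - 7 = -472 / 95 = -4.97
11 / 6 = 1.83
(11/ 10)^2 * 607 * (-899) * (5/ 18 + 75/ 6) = -1518663619/ 180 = -8437020.11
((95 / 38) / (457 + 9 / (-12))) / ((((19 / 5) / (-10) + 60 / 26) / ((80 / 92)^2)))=104000 / 48387101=0.00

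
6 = 6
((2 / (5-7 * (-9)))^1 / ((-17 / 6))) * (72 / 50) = -108 / 7225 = -0.01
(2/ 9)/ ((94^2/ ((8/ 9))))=4/ 178929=0.00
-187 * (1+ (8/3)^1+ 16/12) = -935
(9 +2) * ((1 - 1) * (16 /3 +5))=0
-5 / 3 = -1.67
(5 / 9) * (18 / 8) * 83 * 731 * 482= 73110965 / 2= 36555482.50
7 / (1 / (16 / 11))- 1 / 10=1109 / 110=10.08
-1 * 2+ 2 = 0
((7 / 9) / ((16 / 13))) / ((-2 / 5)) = -1.58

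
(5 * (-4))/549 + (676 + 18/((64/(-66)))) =5774611/8784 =657.40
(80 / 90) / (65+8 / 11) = 0.01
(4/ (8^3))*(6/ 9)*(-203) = -203/ 192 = -1.06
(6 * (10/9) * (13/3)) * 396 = 11440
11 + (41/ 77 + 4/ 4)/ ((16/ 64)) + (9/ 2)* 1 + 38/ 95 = 16963/ 770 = 22.03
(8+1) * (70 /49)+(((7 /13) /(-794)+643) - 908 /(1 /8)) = -477464803 /72254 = -6608.14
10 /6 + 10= 35 /3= 11.67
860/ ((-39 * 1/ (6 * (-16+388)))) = -639840/ 13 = -49218.46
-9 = -9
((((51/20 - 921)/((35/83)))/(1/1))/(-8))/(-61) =-1524627/341600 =-4.46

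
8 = 8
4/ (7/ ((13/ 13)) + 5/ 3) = 6/ 13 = 0.46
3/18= 1/6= 0.17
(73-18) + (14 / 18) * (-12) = 137 / 3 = 45.67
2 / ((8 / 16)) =4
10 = 10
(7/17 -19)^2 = 99856/289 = 345.52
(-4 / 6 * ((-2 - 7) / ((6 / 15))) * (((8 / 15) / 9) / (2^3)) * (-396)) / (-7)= 44 / 7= 6.29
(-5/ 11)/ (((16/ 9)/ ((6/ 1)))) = -135/ 88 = -1.53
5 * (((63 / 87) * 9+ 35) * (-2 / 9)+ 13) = 4925 / 261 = 18.87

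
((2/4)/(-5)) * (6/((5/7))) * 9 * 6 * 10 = -2268/5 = -453.60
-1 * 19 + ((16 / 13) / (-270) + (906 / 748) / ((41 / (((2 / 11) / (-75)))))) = -14064512806 / 740057175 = -19.00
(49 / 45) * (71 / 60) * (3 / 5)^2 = 3479 / 7500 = 0.46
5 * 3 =15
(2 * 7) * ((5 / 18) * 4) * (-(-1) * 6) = 280 / 3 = 93.33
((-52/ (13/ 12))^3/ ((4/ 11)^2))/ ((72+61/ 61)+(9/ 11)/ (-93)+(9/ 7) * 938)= -653.92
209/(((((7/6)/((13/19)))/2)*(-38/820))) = -703560/133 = -5289.92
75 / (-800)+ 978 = 31293 / 32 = 977.91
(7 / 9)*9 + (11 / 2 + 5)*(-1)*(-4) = 49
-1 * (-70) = 70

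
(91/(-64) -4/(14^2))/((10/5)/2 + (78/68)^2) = -1307147/2098768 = -0.62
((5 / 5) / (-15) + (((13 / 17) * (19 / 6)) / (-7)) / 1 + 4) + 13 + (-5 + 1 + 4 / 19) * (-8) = 46.90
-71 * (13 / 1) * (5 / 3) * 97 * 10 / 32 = -2238275 / 48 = -46630.73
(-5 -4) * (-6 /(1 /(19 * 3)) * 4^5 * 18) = 56733696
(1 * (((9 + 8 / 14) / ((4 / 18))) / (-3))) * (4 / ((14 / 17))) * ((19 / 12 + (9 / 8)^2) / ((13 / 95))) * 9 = -532693215 / 40768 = -13066.45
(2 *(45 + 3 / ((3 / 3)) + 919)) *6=11604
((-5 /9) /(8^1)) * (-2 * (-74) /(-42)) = 185 /756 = 0.24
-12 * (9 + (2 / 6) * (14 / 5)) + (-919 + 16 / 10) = -5183 / 5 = -1036.60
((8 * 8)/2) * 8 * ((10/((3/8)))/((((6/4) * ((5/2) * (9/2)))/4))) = 1618.17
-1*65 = -65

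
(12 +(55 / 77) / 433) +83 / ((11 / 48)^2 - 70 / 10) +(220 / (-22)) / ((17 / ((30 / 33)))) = -4353844111 / 9072719579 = -0.48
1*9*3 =27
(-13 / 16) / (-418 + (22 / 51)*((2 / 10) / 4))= 3315 / 1705352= 0.00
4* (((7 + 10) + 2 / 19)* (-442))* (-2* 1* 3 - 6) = 6895200 / 19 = 362905.26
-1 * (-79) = 79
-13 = -13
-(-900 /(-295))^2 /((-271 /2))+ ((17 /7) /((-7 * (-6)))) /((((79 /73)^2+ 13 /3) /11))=136264197143 /739587184000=0.18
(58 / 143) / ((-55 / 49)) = -2842 / 7865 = -0.36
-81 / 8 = -10.12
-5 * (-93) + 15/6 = 935/2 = 467.50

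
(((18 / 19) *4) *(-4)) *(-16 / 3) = 1536 / 19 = 80.84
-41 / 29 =-1.41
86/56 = 43/28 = 1.54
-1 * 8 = -8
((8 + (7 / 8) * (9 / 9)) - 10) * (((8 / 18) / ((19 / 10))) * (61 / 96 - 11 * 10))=52495 / 1824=28.78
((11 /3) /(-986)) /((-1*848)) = 11 /2508384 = 0.00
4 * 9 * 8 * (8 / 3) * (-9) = -6912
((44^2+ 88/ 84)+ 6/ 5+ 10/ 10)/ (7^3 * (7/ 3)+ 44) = 203621/ 88655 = 2.30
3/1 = 3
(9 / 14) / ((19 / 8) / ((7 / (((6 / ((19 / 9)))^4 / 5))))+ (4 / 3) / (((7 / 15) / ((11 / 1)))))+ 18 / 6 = 51955347 / 17215564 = 3.02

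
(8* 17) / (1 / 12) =1632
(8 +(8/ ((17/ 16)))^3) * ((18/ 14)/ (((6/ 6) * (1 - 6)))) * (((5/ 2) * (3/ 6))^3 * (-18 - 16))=8583975/ 1156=7425.58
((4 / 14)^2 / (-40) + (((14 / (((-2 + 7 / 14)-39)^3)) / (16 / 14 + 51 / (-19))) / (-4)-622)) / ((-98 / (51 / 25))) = 112895270440621 / 8719263913500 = 12.95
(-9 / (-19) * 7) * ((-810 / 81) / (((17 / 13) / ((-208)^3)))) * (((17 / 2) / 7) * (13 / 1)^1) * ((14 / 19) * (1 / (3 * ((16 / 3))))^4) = 116957295 / 2888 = 40497.68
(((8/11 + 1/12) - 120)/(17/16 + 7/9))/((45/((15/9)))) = -62932/26235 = -2.40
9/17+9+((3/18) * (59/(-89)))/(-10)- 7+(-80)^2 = 581222623/90780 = 6402.54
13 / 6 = 2.17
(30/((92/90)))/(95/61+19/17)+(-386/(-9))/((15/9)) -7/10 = 17228638/478515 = 36.00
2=2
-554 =-554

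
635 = 635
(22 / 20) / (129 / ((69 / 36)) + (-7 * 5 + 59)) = 253 / 21000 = 0.01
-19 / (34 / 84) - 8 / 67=-53602 / 1139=-47.06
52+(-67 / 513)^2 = 13689277 / 263169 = 52.02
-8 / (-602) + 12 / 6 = 606 / 301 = 2.01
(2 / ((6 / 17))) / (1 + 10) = 17 / 33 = 0.52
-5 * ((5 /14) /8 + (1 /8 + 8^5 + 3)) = -18351855 /112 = -163855.85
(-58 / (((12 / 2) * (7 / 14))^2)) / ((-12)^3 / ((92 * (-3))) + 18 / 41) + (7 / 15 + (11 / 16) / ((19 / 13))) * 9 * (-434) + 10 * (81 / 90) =-78913482293 / 21607560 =-3652.12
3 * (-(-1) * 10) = 30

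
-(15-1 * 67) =52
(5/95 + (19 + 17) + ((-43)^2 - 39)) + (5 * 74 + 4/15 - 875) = 382276/285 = 1341.32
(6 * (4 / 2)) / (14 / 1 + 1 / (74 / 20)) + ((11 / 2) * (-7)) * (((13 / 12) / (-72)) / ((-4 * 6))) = 0.82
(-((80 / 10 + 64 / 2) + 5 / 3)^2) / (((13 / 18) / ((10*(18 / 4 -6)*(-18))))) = -8437500 / 13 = -649038.46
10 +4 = 14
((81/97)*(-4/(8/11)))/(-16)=0.29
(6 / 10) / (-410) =-3 / 2050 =-0.00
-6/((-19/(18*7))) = 756/19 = 39.79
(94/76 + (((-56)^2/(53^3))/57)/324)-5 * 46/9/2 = -11.54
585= 585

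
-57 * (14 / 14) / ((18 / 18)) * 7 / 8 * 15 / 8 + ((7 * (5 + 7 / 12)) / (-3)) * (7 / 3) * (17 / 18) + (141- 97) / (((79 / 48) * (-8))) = -154272325 / 1228608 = -125.57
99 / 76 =1.30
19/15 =1.27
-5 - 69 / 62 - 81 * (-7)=34775 / 62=560.89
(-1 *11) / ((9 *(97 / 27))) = -33 / 97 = -0.34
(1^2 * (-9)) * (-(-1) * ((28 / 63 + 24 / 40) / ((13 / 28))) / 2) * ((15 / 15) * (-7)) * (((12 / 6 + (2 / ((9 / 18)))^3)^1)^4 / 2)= 43698817008 / 65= 672289492.43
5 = 5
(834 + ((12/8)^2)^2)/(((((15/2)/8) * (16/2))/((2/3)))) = 895/12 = 74.58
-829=-829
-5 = -5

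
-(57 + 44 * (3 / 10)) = -351 / 5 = -70.20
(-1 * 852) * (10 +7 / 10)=-45582 / 5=-9116.40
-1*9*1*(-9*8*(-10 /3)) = -2160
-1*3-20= -23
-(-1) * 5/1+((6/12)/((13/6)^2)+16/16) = 1032/169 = 6.11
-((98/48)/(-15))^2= -2401/129600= -0.02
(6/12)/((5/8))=4/5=0.80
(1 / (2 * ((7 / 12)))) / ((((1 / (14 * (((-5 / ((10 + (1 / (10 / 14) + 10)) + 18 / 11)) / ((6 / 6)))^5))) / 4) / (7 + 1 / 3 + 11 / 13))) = -0.19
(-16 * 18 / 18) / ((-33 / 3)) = 16 / 11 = 1.45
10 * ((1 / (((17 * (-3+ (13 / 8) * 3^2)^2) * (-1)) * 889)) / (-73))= 0.00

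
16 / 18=8 / 9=0.89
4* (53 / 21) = 212 / 21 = 10.10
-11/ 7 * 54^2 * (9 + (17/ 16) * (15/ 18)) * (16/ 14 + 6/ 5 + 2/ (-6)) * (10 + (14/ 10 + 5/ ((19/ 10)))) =-237824461017/ 186200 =-1277252.74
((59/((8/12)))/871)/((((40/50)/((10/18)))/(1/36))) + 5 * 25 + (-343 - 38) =-192649789/752544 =-256.00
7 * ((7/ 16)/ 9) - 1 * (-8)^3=73777/ 144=512.34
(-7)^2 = 49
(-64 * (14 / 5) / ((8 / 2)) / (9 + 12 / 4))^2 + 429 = 99661 / 225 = 442.94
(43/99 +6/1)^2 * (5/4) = 2028845/39204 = 51.75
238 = 238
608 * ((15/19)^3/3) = 36000/361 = 99.72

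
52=52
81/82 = 0.99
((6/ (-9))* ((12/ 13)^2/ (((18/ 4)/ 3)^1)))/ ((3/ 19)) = -2.40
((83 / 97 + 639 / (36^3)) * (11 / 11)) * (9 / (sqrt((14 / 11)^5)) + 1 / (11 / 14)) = 5.39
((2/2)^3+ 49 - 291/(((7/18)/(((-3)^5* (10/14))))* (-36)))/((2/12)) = -1045995/49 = -21346.84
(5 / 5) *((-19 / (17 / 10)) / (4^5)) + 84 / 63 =34531 / 26112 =1.32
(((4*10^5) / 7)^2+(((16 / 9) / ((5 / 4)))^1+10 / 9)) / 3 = 2400000001862 / 2205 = 1088435374.99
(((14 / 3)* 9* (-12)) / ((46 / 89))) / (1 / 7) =-156996 / 23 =-6825.91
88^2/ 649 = 704/ 59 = 11.93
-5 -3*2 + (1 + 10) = 0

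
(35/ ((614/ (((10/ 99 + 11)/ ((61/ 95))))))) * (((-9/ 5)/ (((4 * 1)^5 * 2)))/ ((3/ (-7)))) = 5115845/ 2531291136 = 0.00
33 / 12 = 11 / 4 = 2.75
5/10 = 1/2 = 0.50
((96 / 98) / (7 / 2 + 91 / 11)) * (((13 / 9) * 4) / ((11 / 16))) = 0.70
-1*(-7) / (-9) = -7 / 9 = -0.78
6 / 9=2 / 3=0.67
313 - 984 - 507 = -1178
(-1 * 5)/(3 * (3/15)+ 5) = -25/28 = -0.89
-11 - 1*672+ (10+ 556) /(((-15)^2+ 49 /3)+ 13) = -519431 /763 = -680.77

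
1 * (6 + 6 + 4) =16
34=34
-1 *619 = -619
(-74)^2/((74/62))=4588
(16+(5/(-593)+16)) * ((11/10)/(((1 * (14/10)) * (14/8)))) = 417362/29057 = 14.36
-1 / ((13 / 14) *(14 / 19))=-19 / 13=-1.46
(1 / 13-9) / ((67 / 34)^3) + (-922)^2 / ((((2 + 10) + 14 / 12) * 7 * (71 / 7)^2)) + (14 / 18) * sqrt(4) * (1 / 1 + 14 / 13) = 142812799125130 / 1557082232641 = 91.72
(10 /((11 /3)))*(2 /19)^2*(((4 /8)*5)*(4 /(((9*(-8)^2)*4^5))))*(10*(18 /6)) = 125 /8132608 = 0.00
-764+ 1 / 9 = -6875 / 9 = -763.89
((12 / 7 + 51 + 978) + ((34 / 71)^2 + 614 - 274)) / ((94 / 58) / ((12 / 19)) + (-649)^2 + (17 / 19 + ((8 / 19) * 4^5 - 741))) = 319865332044 / 98202140812853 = 0.00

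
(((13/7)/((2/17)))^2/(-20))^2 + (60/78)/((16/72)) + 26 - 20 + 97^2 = 1912472778653/199763200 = 9573.70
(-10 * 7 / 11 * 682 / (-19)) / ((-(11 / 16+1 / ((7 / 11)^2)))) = -680512 / 9405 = -72.36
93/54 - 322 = -5765/18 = -320.28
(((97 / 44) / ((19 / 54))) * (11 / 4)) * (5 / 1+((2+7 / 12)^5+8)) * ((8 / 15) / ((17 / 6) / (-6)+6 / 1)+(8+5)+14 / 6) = 71178143716171 / 2090741760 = 34044.45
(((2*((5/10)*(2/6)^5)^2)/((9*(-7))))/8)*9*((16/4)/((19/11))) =-11/31414068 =-0.00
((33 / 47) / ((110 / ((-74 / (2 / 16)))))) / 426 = -148 / 16685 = -0.01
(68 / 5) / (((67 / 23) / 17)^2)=10395908 / 22445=463.17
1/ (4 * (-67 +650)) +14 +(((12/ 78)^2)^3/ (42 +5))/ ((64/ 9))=7406752911915/ 529037573636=14.00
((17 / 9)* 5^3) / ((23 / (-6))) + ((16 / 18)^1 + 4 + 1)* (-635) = -786815 / 207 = -3801.04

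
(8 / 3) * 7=18.67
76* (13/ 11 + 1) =1824/ 11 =165.82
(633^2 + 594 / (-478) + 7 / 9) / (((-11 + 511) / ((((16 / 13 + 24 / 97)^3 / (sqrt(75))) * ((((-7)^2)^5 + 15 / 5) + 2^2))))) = 394189879706731356356813824 * sqrt(3) / 8086990671995625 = 84426571907.13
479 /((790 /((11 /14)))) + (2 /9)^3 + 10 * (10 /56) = 18327331 /8062740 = 2.27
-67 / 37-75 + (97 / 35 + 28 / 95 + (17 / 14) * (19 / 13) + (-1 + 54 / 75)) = -33014601 / 456950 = -72.25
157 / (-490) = -157 / 490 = -0.32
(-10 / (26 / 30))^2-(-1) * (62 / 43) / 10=4842739 / 36335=133.28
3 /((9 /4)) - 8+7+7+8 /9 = 74 /9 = 8.22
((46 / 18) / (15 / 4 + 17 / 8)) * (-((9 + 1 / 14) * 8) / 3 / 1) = -93472 / 8883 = -10.52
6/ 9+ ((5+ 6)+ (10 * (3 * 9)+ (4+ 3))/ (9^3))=8782/ 729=12.05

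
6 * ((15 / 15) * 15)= 90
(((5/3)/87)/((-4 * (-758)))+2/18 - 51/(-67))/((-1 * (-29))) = 15416821/512532312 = 0.03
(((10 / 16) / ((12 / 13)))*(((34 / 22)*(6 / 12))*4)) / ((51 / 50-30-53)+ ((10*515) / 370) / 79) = -80747875 / 3156285528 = -0.03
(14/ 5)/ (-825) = -0.00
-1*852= -852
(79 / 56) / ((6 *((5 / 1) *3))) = 79 / 5040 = 0.02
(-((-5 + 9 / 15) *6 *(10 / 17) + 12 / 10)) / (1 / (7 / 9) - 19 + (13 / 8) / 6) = -409248 / 498185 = -0.82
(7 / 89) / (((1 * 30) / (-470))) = -329 / 267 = -1.23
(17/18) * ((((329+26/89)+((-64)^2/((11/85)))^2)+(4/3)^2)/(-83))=-1650590451204859/144799974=-11399107.37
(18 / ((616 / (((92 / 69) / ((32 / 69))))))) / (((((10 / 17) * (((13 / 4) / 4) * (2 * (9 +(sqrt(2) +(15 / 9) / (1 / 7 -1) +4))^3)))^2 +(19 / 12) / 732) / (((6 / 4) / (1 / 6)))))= 11169817550612363721910116275891424 / 17866903367937430883891578127299770403877 -731085560329241650339510728336000 * sqrt(2) / 2552414766848204411984511161042824343411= 0.00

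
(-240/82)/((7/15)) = -1800/287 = -6.27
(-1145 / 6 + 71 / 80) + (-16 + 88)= -28307 / 240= -117.95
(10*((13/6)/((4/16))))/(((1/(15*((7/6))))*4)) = 2275/6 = 379.17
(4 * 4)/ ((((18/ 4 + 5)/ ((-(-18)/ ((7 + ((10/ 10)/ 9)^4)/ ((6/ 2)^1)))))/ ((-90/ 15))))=-8503056/ 109079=-77.95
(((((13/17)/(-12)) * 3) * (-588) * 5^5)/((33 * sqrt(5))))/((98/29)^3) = 123.36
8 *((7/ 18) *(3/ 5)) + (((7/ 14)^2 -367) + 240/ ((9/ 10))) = -5893/ 60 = -98.22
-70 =-70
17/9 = 1.89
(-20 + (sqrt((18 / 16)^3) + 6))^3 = -2100.48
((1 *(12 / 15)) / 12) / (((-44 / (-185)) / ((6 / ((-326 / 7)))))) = -259 / 7172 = -0.04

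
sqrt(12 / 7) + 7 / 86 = 7 / 86 + 2 * sqrt(21) / 7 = 1.39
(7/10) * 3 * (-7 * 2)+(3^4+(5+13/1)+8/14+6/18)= 7403/105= 70.50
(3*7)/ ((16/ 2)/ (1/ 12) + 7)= 21/ 103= 0.20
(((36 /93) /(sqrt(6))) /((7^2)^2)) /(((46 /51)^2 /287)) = 106641 * sqrt(6) /11249714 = 0.02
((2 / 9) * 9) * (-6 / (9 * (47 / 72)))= -96 / 47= -2.04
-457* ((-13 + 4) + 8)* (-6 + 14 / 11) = -23764 / 11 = -2160.36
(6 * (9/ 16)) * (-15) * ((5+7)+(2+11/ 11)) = -6075/ 8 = -759.38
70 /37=1.89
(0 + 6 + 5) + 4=15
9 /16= 0.56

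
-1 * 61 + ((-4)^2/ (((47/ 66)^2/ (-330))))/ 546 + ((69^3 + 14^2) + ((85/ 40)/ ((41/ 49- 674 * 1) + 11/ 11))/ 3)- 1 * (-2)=328626.93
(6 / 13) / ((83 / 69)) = 0.38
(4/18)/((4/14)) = 7/9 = 0.78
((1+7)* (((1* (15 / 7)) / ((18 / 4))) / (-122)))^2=1600 / 1640961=0.00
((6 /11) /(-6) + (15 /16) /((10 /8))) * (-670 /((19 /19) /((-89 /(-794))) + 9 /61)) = -10548547 /216634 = -48.69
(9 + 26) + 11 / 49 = 1726 / 49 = 35.22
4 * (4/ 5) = 16/ 5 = 3.20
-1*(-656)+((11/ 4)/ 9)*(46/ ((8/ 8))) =12061/ 18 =670.06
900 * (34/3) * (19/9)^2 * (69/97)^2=23002.61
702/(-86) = -351/43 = -8.16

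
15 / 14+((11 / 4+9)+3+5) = 583 / 28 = 20.82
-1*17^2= -289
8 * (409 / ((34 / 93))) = 152148 / 17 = 8949.88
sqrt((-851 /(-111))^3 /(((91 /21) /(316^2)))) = 7268 *sqrt(299) /39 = 3222.45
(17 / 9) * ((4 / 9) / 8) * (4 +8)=34 / 27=1.26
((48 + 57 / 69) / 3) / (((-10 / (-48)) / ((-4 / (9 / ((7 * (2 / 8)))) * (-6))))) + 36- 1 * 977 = -198869 / 345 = -576.43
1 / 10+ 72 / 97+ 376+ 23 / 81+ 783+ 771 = 151728587 / 78570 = 1931.13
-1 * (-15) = 15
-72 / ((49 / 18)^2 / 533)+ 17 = -12393007 / 2401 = -5161.60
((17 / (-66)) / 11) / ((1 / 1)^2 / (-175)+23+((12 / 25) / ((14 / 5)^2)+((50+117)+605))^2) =-0.00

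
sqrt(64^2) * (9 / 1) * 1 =576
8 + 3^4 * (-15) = -1207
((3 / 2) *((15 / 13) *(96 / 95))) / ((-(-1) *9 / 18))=864 / 247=3.50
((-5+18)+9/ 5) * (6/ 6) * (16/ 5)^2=18944/ 125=151.55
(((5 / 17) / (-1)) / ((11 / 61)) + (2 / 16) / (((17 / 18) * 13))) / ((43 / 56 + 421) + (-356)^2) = -220654 / 17310749885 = -0.00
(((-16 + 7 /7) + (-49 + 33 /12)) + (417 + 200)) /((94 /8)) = 2223 /47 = 47.30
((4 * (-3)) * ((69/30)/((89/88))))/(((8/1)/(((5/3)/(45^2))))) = -506/180225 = -0.00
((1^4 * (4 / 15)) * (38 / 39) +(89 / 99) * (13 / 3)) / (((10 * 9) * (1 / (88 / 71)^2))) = 28237792 / 398112975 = 0.07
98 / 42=2.33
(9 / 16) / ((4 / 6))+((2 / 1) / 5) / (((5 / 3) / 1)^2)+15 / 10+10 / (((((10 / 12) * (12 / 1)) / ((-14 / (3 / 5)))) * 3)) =-190441 / 36000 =-5.29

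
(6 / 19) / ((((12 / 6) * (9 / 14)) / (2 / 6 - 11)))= -448 / 171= -2.62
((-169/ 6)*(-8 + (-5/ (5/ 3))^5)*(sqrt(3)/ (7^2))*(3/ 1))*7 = 42419*sqrt(3)/ 14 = 5247.99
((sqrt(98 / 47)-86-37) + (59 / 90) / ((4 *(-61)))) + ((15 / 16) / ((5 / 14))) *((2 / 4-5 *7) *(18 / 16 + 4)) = -206295929 / 351360 + 7 *sqrt(94) / 47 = -585.69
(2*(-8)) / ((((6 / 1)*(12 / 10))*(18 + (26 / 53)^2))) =-28090 / 230571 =-0.12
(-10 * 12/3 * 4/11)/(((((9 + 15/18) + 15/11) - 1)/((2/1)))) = -1920/673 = -2.85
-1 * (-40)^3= 64000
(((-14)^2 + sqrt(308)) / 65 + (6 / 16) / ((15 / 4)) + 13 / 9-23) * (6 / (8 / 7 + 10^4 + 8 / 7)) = -30205 / 2730624 + 21 * sqrt(77) / 1137760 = -0.01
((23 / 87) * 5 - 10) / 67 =-755 / 5829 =-0.13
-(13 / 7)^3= -2197 / 343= -6.41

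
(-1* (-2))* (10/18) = 10/9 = 1.11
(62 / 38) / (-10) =-31 / 190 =-0.16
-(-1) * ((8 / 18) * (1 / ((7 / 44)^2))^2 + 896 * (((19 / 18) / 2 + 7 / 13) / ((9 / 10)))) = 1755.30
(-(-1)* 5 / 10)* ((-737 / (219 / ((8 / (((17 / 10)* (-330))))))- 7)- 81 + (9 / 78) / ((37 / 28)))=-43.93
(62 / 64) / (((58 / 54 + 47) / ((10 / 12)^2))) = 2325 / 166144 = 0.01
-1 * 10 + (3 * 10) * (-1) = -40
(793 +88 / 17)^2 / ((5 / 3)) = 552353283 / 1445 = 382251.41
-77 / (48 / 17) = -1309 / 48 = -27.27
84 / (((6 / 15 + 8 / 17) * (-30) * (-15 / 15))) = 3.22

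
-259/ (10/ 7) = -1813/ 10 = -181.30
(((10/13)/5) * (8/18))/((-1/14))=-112/117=-0.96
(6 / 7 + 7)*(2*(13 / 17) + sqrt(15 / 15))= 2365 / 119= 19.87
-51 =-51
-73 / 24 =-3.04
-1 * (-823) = 823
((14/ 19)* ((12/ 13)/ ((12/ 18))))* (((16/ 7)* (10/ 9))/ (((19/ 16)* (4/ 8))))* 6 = 122880/ 4693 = 26.18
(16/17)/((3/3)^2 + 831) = 0.00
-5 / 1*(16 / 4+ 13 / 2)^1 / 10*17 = -357 / 4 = -89.25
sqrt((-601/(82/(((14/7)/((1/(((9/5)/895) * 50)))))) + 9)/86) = 57 * sqrt(10729618)/631154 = 0.30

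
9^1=9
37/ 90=0.41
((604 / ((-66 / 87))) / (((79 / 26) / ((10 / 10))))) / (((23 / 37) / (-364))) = 3066771344 / 19987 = 153438.30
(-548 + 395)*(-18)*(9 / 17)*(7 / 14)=729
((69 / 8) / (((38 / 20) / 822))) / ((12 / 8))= 47265 / 19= 2487.63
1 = 1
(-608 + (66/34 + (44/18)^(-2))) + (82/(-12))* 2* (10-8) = -15630521/24684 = -633.22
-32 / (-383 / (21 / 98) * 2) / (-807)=-8 / 721189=-0.00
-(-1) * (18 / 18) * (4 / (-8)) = -1 / 2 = -0.50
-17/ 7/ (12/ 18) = -51/ 14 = -3.64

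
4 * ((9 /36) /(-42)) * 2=-1 /21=-0.05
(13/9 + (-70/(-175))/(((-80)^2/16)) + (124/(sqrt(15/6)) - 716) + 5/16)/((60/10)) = -12856357/108000 + 62 * sqrt(10)/15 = -105.97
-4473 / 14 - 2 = -643 / 2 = -321.50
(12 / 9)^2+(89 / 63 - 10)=-143 / 21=-6.81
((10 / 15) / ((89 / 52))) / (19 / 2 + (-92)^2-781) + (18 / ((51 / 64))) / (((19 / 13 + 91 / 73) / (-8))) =-70444474672 / 1055703315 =-66.73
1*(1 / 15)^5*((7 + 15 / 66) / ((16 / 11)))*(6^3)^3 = 206064 / 3125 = 65.94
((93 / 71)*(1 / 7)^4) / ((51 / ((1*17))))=31 / 170471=0.00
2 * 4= 8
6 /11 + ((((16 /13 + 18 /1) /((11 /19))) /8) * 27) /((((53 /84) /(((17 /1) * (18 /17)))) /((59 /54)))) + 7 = 26540812 /7579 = 3501.89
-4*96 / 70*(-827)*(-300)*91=-123851520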